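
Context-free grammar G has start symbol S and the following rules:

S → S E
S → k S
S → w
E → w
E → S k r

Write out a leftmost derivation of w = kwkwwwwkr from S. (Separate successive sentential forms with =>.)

S => SE => kSE => kwE => kwSkr => kwSEkr => kwkSEkr => kwkSEEkr => kwkSEEEkr => kwkwEEEkr => kwkwwEEkr => kwkwwwEkr => kwkwwwwkr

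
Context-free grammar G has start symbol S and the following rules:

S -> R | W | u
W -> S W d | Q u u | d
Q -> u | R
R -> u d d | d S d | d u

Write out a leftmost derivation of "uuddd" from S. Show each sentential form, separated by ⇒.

S ⇒ W   [S -> W]
W ⇒ SWd   [W -> S W d]
SWd ⇒ uWd   [S -> u]
uWd ⇒ uSWdd   [W -> S W d]
uSWdd ⇒ uuWdd   [S -> u]
uuWdd ⇒ uuddd   [W -> d]

S ⇒ W ⇒ SWd ⇒ uWd ⇒ uSWdd ⇒ uuWdd ⇒ uuddd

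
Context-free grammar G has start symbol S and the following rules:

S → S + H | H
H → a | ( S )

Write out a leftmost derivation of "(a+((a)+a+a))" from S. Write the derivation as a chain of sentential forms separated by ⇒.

S ⇒ H ⇒ (S) ⇒ (S+H) ⇒ (H+H) ⇒ (a+H) ⇒ (a+(S)) ⇒ (a+(S+H)) ⇒ (a+(S+H+H)) ⇒ (a+(H+H+H)) ⇒ (a+((S)+H+H)) ⇒ (a+((H)+H+H)) ⇒ (a+((a)+H+H)) ⇒ (a+((a)+a+H)) ⇒ (a+((a)+a+a))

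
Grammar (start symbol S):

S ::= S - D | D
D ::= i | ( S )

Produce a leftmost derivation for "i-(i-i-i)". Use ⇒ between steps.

S ⇒ S-D   [S ::= S - D]
S-D ⇒ D-D   [S ::= D]
D-D ⇒ i-D   [D ::= i]
i-D ⇒ i-(S)   [D ::= ( S )]
i-(S) ⇒ i-(S-D)   [S ::= S - D]
i-(S-D) ⇒ i-(S-D-D)   [S ::= S - D]
i-(S-D-D) ⇒ i-(D-D-D)   [S ::= D]
i-(D-D-D) ⇒ i-(i-D-D)   [D ::= i]
i-(i-D-D) ⇒ i-(i-i-D)   [D ::= i]
i-(i-i-D) ⇒ i-(i-i-i)   [D ::= i]

S⇒S-D⇒D-D⇒i-D⇒i-(S)⇒i-(S-D)⇒i-(S-D-D)⇒i-(D-D-D)⇒i-(i-D-D)⇒i-(i-i-D)⇒i-(i-i-i)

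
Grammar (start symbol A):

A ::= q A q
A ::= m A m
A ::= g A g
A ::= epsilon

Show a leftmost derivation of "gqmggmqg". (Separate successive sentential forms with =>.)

A=>gAg=>gqAqg=>gqmAmqg=>gqmgAgmqg=>gqmggmqg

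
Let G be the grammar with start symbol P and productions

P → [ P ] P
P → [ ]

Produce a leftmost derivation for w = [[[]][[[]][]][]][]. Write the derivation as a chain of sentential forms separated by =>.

P => [P]P   [P → [ P ] P]
[P]P => [[P]P]P   [P → [ P ] P]
[[P]P]P => [[[]]P]P   [P → [ ]]
[[[]]P]P => [[[]][P]P]P   [P → [ P ] P]
[[[]][P]P]P => [[[]][[P]P]P]P   [P → [ P ] P]
[[[]][[P]P]P]P => [[[]][[[]]P]P]P   [P → [ ]]
[[[]][[[]]P]P]P => [[[]][[[]][]]P]P   [P → [ ]]
[[[]][[[]][]]P]P => [[[]][[[]][]][]]P   [P → [ ]]
[[[]][[[]][]][]]P => [[[]][[[]][]][]][]   [P → [ ]]

P=>[P]P=>[[P]P]P=>[[[]]P]P=>[[[]][P]P]P=>[[[]][[P]P]P]P=>[[[]][[[]]P]P]P=>[[[]][[[]][]]P]P=>[[[]][[[]][]][]]P=>[[[]][[[]][]][]][]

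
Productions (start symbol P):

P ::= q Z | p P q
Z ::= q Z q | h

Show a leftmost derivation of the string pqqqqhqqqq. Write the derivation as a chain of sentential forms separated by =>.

P => pPq => pqZq => pqqZqq => pqqqZqqq => pqqqqZqqqq => pqqqqhqqqq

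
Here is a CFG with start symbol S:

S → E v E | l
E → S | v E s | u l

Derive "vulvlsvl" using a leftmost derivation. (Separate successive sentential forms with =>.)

S=>EvE=>vEsvE=>vSsvE=>vEvEsvE=>vulvEsvE=>vulvSsvE=>vulvlsvE=>vulvlsvS=>vulvlsvl

S => EvE   [S → E v E]
EvE => vEsvE   [E → v E s]
vEsvE => vSsvE   [E → S]
vSsvE => vEvEsvE   [S → E v E]
vEvEsvE => vulvEsvE   [E → u l]
vulvEsvE => vulvSsvE   [E → S]
vulvSsvE => vulvlsvE   [S → l]
vulvlsvE => vulvlsvS   [E → S]
vulvlsvS => vulvlsvl   [S → l]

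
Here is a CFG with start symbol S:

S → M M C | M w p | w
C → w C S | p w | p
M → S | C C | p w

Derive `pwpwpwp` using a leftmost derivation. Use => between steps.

S => Mwp   [S → M w p]
Mwp => Swp   [M → S]
Swp => MMCwp   [S → M M C]
MMCwp => pwMCwp   [M → p w]
pwMCwp => pwpwCwp   [M → p w]
pwpwCwp => pwpwpwp   [C → p]

S=>Mwp=>Swp=>MMCwp=>pwMCwp=>pwpwCwp=>pwpwpwp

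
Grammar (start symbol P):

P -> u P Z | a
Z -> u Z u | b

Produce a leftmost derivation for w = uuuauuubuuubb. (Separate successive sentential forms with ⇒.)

P ⇒ uPZ   [P -> u P Z]
uPZ ⇒ uuPZZ   [P -> u P Z]
uuPZZ ⇒ uuuPZZZ   [P -> u P Z]
uuuPZZZ ⇒ uuuaZZZ   [P -> a]
uuuaZZZ ⇒ uuuauZuZZ   [Z -> u Z u]
uuuauZuZZ ⇒ uuuauuZuuZZ   [Z -> u Z u]
uuuauuZuuZZ ⇒ uuuauuuZuuuZZ   [Z -> u Z u]
uuuauuuZuuuZZ ⇒ uuuauuubuuuZZ   [Z -> b]
uuuauuubuuuZZ ⇒ uuuauuubuuubZ   [Z -> b]
uuuauuubuuubZ ⇒ uuuauuubuuubb   [Z -> b]

P ⇒ uPZ ⇒ uuPZZ ⇒ uuuPZZZ ⇒ uuuaZZZ ⇒ uuuauZuZZ ⇒ uuuauuZuuZZ ⇒ uuuauuuZuuuZZ ⇒ uuuauuubuuuZZ ⇒ uuuauuubuuubZ ⇒ uuuauuubuuubb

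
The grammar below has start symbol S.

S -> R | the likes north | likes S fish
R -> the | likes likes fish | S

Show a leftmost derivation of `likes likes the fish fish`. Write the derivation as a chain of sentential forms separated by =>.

S => likes S fish => likes likes S fish fish => likes likes R fish fish => likes likes the fish fish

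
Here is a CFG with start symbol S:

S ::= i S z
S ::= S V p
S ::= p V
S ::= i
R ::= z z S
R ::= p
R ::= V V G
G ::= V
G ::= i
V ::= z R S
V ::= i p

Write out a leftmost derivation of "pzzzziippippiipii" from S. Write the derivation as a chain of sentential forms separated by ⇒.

S ⇒ pV ⇒ pzRS ⇒ pzVVGS ⇒ pzzRSVGS ⇒ pzzzzSSVGS ⇒ pzzzzSVpSVGS ⇒ pzzzzSVpVpSVGS ⇒ pzzzziVpVpSVGS ⇒ pzzzziippVpSVGS ⇒ pzzzziippippSVGS ⇒ pzzzziippippiVGS ⇒ pzzzziippippiipGS ⇒ pzzzziippippiipiS ⇒ pzzzziippippiipii

S ⇒ pV   [S ::= p V]
pV ⇒ pzRS   [V ::= z R S]
pzRS ⇒ pzVVGS   [R ::= V V G]
pzVVGS ⇒ pzzRSVGS   [V ::= z R S]
pzzRSVGS ⇒ pzzzzSSVGS   [R ::= z z S]
pzzzzSSVGS ⇒ pzzzzSVpSVGS   [S ::= S V p]
pzzzzSVpSVGS ⇒ pzzzzSVpVpSVGS   [S ::= S V p]
pzzzzSVpVpSVGS ⇒ pzzzziVpVpSVGS   [S ::= i]
pzzzziVpVpSVGS ⇒ pzzzziippVpSVGS   [V ::= i p]
pzzzziippVpSVGS ⇒ pzzzziippippSVGS   [V ::= i p]
pzzzziippippSVGS ⇒ pzzzziippippiVGS   [S ::= i]
pzzzziippippiVGS ⇒ pzzzziippippiipGS   [V ::= i p]
pzzzziippippiipGS ⇒ pzzzziippippiipiS   [G ::= i]
pzzzziippippiipiS ⇒ pzzzziippippiipii   [S ::= i]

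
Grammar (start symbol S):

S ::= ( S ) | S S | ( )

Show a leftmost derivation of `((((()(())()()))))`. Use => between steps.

S=>(S)=>((S))=>(((S)))=>((((S))))=>((((SS))))=>((((SSS))))=>((((SSSS))))=>((((()SSS))))=>((((()(S)SS))))=>((((()(())SS))))=>((((()(())()S))))=>((((()(())()()))))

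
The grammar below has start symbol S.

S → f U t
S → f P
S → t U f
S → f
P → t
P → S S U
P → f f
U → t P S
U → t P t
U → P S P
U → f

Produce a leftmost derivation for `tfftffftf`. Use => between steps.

S => tUf   [S → t U f]
tUf => tPSPf   [U → P S P]
tPSPf => tSSUSPf   [P → S S U]
tSSUSPf => tfUtSUSPf   [S → f U t]
tfUtSUSPf => tfftSUSPf   [U → f]
tfftSUSPf => tfftfUSPf   [S → f]
tfftfUSPf => tfftffSPf   [U → f]
tfftffSPf => tfftfffPf   [S → f]
tfftfffPf => tfftffftf   [P → t]

S => tUf => tPSPf => tSSUSPf => tfUtSUSPf => tfftSUSPf => tfftfUSPf => tfftffSPf => tfftfffPf => tfftffftf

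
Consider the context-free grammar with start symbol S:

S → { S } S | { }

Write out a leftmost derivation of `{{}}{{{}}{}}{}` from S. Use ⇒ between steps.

S⇒{S}S⇒{{}}S⇒{{}}{S}S⇒{{}}{{S}S}S⇒{{}}{{{}}S}S⇒{{}}{{{}}{}}S⇒{{}}{{{}}{}}{}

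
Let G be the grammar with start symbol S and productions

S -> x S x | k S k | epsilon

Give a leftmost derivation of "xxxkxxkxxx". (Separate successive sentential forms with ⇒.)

S⇒xSx⇒xxSxx⇒xxxSxxx⇒xxxkSkxxx⇒xxxkxSxkxxx⇒xxxkxxkxxx

S ⇒ xSx   [S -> x S x]
xSx ⇒ xxSxx   [S -> x S x]
xxSxx ⇒ xxxSxxx   [S -> x S x]
xxxSxxx ⇒ xxxkSkxxx   [S -> k S k]
xxxkSkxxx ⇒ xxxkxSxkxxx   [S -> x S x]
xxxkxSxkxxx ⇒ xxxkxxkxxx   [S -> epsilon]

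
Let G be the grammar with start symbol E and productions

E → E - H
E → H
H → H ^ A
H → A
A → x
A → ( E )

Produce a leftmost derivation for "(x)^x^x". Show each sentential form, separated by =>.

E => H   [E → H]
H => H^A   [H → H ^ A]
H^A => H^A^A   [H → H ^ A]
H^A^A => A^A^A   [H → A]
A^A^A => (E)^A^A   [A → ( E )]
(E)^A^A => (H)^A^A   [E → H]
(H)^A^A => (A)^A^A   [H → A]
(A)^A^A => (x)^A^A   [A → x]
(x)^A^A => (x)^x^A   [A → x]
(x)^x^A => (x)^x^x   [A → x]

E => H => H^A => H^A^A => A^A^A => (E)^A^A => (H)^A^A => (A)^A^A => (x)^A^A => (x)^x^A => (x)^x^x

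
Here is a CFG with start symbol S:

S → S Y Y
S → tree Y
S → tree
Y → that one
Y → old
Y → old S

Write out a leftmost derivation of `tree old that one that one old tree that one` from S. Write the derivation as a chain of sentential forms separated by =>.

S => S Y Y   [S → S Y Y]
S Y Y => S Y Y Y Y   [S → S Y Y]
S Y Y Y Y => tree Y Y Y Y Y   [S → tree Y]
tree Y Y Y Y Y => tree old Y Y Y Y   [Y → old]
tree old Y Y Y Y => tree old that one Y Y Y   [Y → that one]
tree old that one Y Y Y => tree old that one that one Y Y   [Y → that one]
tree old that one that one Y Y => tree old that one that one old S Y   [Y → old S]
tree old that one that one old S Y => tree old that one that one old tree Y   [S → tree]
tree old that one that one old tree Y => tree old that one that one old tree that one   [Y → that one]

S => S Y Y => S Y Y Y Y => tree Y Y Y Y Y => tree old Y Y Y Y => tree old that one Y Y Y => tree old that one that one Y Y => tree old that one that one old S Y => tree old that one that one old tree Y => tree old that one that one old tree that one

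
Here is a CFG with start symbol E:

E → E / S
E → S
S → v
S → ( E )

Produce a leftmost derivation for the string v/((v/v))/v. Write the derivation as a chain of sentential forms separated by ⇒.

E ⇒ E/S   [E → E / S]
E/S ⇒ E/S/S   [E → E / S]
E/S/S ⇒ S/S/S   [E → S]
S/S/S ⇒ v/S/S   [S → v]
v/S/S ⇒ v/(E)/S   [S → ( E )]
v/(E)/S ⇒ v/(S)/S   [E → S]
v/(S)/S ⇒ v/((E))/S   [S → ( E )]
v/((E))/S ⇒ v/((E/S))/S   [E → E / S]
v/((E/S))/S ⇒ v/((S/S))/S   [E → S]
v/((S/S))/S ⇒ v/((v/S))/S   [S → v]
v/((v/S))/S ⇒ v/((v/v))/S   [S → v]
v/((v/v))/S ⇒ v/((v/v))/v   [S → v]

E ⇒ E/S ⇒ E/S/S ⇒ S/S/S ⇒ v/S/S ⇒ v/(E)/S ⇒ v/(S)/S ⇒ v/((E))/S ⇒ v/((E/S))/S ⇒ v/((S/S))/S ⇒ v/((v/S))/S ⇒ v/((v/v))/S ⇒ v/((v/v))/v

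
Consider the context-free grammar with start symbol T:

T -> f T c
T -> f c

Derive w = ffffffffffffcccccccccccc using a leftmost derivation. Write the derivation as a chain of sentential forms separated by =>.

T => fTc   [T -> f T c]
fTc => ffTcc   [T -> f T c]
ffTcc => fffTccc   [T -> f T c]
fffTccc => ffffTcccc   [T -> f T c]
ffffTcccc => fffffTccccc   [T -> f T c]
fffffTccccc => ffffffTcccccc   [T -> f T c]
ffffffTcccccc => fffffffTccccccc   [T -> f T c]
fffffffTccccccc => ffffffffTcccccccc   [T -> f T c]
ffffffffTcccccccc => fffffffffTccccccccc   [T -> f T c]
fffffffffTccccccccc => ffffffffffTcccccccccc   [T -> f T c]
ffffffffffTcccccccccc => fffffffffffTccccccccccc   [T -> f T c]
fffffffffffTccccccccccc => ffffffffffffcccccccccccc   [T -> f c]

T=>fTc=>ffTcc=>fffTccc=>ffffTcccc=>fffffTccccc=>ffffffTcccccc=>fffffffTccccccc=>ffffffffTcccccccc=>fffffffffTccccccccc=>ffffffffffTcccccccccc=>fffffffffffTccccccccccc=>ffffffffffffcccccccccccc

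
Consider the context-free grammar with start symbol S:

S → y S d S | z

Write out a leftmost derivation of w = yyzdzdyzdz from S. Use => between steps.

S=>ySdS=>yySdSdS=>yyzdSdS=>yyzdzdS=>yyzdzdySdS=>yyzdzdyzdS=>yyzdzdyzdz

S => ySdS   [S → y S d S]
ySdS => yySdSdS   [S → y S d S]
yySdSdS => yyzdSdS   [S → z]
yyzdSdS => yyzdzdS   [S → z]
yyzdzdS => yyzdzdySdS   [S → y S d S]
yyzdzdySdS => yyzdzdyzdS   [S → z]
yyzdzdyzdS => yyzdzdyzdz   [S → z]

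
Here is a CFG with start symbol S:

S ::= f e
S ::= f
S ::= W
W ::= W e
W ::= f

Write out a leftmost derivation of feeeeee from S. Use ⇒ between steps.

S ⇒ W ⇒ We ⇒ Wee ⇒ Weee ⇒ Weeee ⇒ Weeeee ⇒ Weeeeee ⇒ feeeeee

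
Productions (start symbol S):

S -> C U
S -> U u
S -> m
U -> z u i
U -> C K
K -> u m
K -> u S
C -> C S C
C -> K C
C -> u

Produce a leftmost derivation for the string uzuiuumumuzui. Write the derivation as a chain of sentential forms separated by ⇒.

S ⇒ CU ⇒ KCU ⇒ uSCU ⇒ uUuCU ⇒ uzuiuCU ⇒ uzuiuCSCU ⇒ uzuiuKCSCU ⇒ uzuiuumCSCU ⇒ uzuiuumuSCU ⇒ uzuiuumumCU ⇒ uzuiuumumuU ⇒ uzuiuumumuzui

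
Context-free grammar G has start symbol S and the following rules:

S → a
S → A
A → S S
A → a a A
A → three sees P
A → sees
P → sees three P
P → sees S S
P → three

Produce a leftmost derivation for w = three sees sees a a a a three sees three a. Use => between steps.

S => A   [S → A]
A => three sees P   [A → three sees P]
three sees P => three sees sees S S   [P → sees S S]
three sees sees S S => three sees sees a S   [S → a]
three sees sees a S => three sees sees a A   [S → A]
three sees sees a A => three sees sees a a a A   [A → a a A]
three sees sees a a a A => three sees sees a a a S S   [A → S S]
three sees sees a a a S S => three sees sees a a a A S   [S → A]
three sees sees a a a A S => three sees sees a a a S S S   [A → S S]
three sees sees a a a S S S => three sees sees a a a a S S   [S → a]
three sees sees a a a a S S => three sees sees a a a a A S   [S → A]
three sees sees a a a a A S => three sees sees a a a a three sees P S   [A → three sees P]
three sees sees a a a a three sees P S => three sees sees a a a a three sees three S   [P → three]
three sees sees a a a a three sees three S => three sees sees a a a a three sees three a   [S → a]

S => A => three sees P => three sees sees S S => three sees sees a S => three sees sees a A => three sees sees a a a A => three sees sees a a a S S => three sees sees a a a A S => three sees sees a a a S S S => three sees sees a a a a S S => three sees sees a a a a A S => three sees sees a a a a three sees P S => three sees sees a a a a three sees three S => three sees sees a a a a three sees three a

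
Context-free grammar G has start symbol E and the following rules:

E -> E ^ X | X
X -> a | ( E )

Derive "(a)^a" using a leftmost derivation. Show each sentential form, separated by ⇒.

E⇒E^X⇒X^X⇒(E)^X⇒(X)^X⇒(a)^X⇒(a)^a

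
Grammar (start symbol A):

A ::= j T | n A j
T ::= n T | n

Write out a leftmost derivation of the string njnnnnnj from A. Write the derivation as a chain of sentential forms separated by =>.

A=>nAj=>njTj=>njnTj=>njnnTj=>njnnnTj=>njnnnnTj=>njnnnnnj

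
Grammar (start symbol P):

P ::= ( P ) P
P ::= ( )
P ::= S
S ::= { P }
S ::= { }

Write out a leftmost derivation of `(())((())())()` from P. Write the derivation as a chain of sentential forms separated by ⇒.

P ⇒ (P)P   [P ::= ( P ) P]
(P)P ⇒ (())P   [P ::= ( )]
(())P ⇒ (())(P)P   [P ::= ( P ) P]
(())(P)P ⇒ (())((P)P)P   [P ::= ( P ) P]
(())((P)P)P ⇒ (())((())P)P   [P ::= ( )]
(())((())P)P ⇒ (())((())())P   [P ::= ( )]
(())((())())P ⇒ (())((())())()   [P ::= ( )]

P⇒(P)P⇒(())P⇒(())(P)P⇒(())((P)P)P⇒(())((())P)P⇒(())((())())P⇒(())((())())()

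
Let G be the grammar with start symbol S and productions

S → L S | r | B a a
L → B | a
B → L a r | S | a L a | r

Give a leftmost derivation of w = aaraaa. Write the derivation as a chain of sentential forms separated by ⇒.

S ⇒ LS ⇒ aS ⇒ aBaa ⇒ aaLaaa ⇒ aaBaaa ⇒ aaraaa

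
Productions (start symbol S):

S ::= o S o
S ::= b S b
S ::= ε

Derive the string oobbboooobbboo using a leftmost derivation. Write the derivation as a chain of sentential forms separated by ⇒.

S ⇒ oSo   [S ::= o S o]
oSo ⇒ ooSoo   [S ::= o S o]
ooSoo ⇒ oobSboo   [S ::= b S b]
oobSboo ⇒ oobbSbboo   [S ::= b S b]
oobbSbboo ⇒ oobbbSbbboo   [S ::= b S b]
oobbbSbbboo ⇒ oobbboSobbboo   [S ::= o S o]
oobbboSobbboo ⇒ oobbbooSoobbboo   [S ::= o S o]
oobbbooSoobbboo ⇒ oobbboooobbboo   [S ::= ε]

S ⇒ oSo ⇒ ooSoo ⇒ oobSboo ⇒ oobbSbboo ⇒ oobbbSbbboo ⇒ oobbboSobbboo ⇒ oobbbooSoobbboo ⇒ oobbboooobbboo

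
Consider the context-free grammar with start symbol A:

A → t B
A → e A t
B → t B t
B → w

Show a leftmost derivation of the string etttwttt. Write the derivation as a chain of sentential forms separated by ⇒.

A ⇒ eAt ⇒ etBt ⇒ ettBtt ⇒ etttBttt ⇒ etttwttt

A ⇒ eAt   [A → e A t]
eAt ⇒ etBt   [A → t B]
etBt ⇒ ettBtt   [B → t B t]
ettBtt ⇒ etttBttt   [B → t B t]
etttBttt ⇒ etttwttt   [B → w]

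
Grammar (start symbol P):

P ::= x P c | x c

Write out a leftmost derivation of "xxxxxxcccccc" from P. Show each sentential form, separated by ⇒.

P ⇒ xPc ⇒ xxPcc ⇒ xxxPccc ⇒ xxxxPcccc ⇒ xxxxxPccccc ⇒ xxxxxxcccccc

P ⇒ xPc   [P ::= x P c]
xPc ⇒ xxPcc   [P ::= x P c]
xxPcc ⇒ xxxPccc   [P ::= x P c]
xxxPccc ⇒ xxxxPcccc   [P ::= x P c]
xxxxPcccc ⇒ xxxxxPccccc   [P ::= x P c]
xxxxxPccccc ⇒ xxxxxxcccccc   [P ::= x c]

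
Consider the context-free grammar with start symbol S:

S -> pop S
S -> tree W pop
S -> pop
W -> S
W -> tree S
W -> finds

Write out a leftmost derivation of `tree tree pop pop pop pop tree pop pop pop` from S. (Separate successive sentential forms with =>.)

S => tree W pop   [S -> tree W pop]
tree W pop => tree tree S pop   [W -> tree S]
tree tree S pop => tree tree pop S pop   [S -> pop S]
tree tree pop S pop => tree tree pop pop S pop   [S -> pop S]
tree tree pop pop S pop => tree tree pop pop pop S pop   [S -> pop S]
tree tree pop pop pop S pop => tree tree pop pop pop pop S pop   [S -> pop S]
tree tree pop pop pop pop S pop => tree tree pop pop pop pop tree W pop pop   [S -> tree W pop]
tree tree pop pop pop pop tree W pop pop => tree tree pop pop pop pop tree S pop pop   [W -> S]
tree tree pop pop pop pop tree S pop pop => tree tree pop pop pop pop tree pop pop pop   [S -> pop]

S => tree W pop => tree tree S pop => tree tree pop S pop => tree tree pop pop S pop => tree tree pop pop pop S pop => tree tree pop pop pop pop S pop => tree tree pop pop pop pop tree W pop pop => tree tree pop pop pop pop tree S pop pop => tree tree pop pop pop pop tree pop pop pop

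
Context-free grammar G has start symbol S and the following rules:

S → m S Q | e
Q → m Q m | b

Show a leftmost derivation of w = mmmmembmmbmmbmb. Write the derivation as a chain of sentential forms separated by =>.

S => mSQ => mmSQQ => mmmSQQQ => mmmmSQQQQ => mmmmeQQQQ => mmmmemQmQQQ => mmmmembmQQQ => mmmmembmmQmQQ => mmmmembmmbmQQ => mmmmembmmbmmQmQ => mmmmembmmbmmbmQ => mmmmembmmbmmbmb

S => mSQ   [S → m S Q]
mSQ => mmSQQ   [S → m S Q]
mmSQQ => mmmSQQQ   [S → m S Q]
mmmSQQQ => mmmmSQQQQ   [S → m S Q]
mmmmSQQQQ => mmmmeQQQQ   [S → e]
mmmmeQQQQ => mmmmemQmQQQ   [Q → m Q m]
mmmmemQmQQQ => mmmmembmQQQ   [Q → b]
mmmmembmQQQ => mmmmembmmQmQQ   [Q → m Q m]
mmmmembmmQmQQ => mmmmembmmbmQQ   [Q → b]
mmmmembmmbmQQ => mmmmembmmbmmQmQ   [Q → m Q m]
mmmmembmmbmmQmQ => mmmmembmmbmmbmQ   [Q → b]
mmmmembmmbmmbmQ => mmmmembmmbmmbmb   [Q → b]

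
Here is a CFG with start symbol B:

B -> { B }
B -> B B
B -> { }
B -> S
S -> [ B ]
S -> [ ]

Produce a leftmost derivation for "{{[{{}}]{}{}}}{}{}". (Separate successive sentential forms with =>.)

B => BB   [B -> B B]
BB => BBB   [B -> B B]
BBB => {B}BB   [B -> { B }]
{B}BB => {{B}}BB   [B -> { B }]
{{B}}BB => {{BB}}BB   [B -> B B]
{{BB}}BB => {{BBB}}BB   [B -> B B]
{{BBB}}BB => {{SBB}}BB   [B -> S]
{{SBB}}BB => {{[B]BB}}BB   [S -> [ B ]]
{{[B]BB}}BB => {{[{B}]BB}}BB   [B -> { B }]
{{[{B}]BB}}BB => {{[{{}}]BB}}BB   [B -> { }]
{{[{{}}]BB}}BB => {{[{{}}]{}B}}BB   [B -> { }]
{{[{{}}]{}B}}BB => {{[{{}}]{}{}}}BB   [B -> { }]
{{[{{}}]{}{}}}BB => {{[{{}}]{}{}}}{}B   [B -> { }]
{{[{{}}]{}{}}}{}B => {{[{{}}]{}{}}}{}{}   [B -> { }]

B => BB => BBB => {B}BB => {{B}}BB => {{BB}}BB => {{BBB}}BB => {{SBB}}BB => {{[B]BB}}BB => {{[{B}]BB}}BB => {{[{{}}]BB}}BB => {{[{{}}]{}B}}BB => {{[{{}}]{}{}}}BB => {{[{{}}]{}{}}}{}B => {{[{{}}]{}{}}}{}{}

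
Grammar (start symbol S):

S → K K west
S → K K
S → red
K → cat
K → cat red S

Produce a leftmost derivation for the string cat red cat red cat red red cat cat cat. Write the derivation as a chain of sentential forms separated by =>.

S => K K => cat red S K => cat red K K K => cat red cat red S K K => cat red cat red K K K K => cat red cat red cat red S K K K => cat red cat red cat red red K K K => cat red cat red cat red red cat K K => cat red cat red cat red red cat cat K => cat red cat red cat red red cat cat cat

S => K K   [S → K K]
K K => cat red S K   [K → cat red S]
cat red S K => cat red K K K   [S → K K]
cat red K K K => cat red cat red S K K   [K → cat red S]
cat red cat red S K K => cat red cat red K K K K   [S → K K]
cat red cat red K K K K => cat red cat red cat red S K K K   [K → cat red S]
cat red cat red cat red S K K K => cat red cat red cat red red K K K   [S → red]
cat red cat red cat red red K K K => cat red cat red cat red red cat K K   [K → cat]
cat red cat red cat red red cat K K => cat red cat red cat red red cat cat K   [K → cat]
cat red cat red cat red red cat cat K => cat red cat red cat red red cat cat cat   [K → cat]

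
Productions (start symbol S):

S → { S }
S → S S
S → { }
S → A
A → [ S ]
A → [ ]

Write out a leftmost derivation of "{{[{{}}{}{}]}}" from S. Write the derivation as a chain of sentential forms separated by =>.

S => {S} => {{S}} => {{A}} => {{[S]}} => {{[SS]}} => {{[SSS]}} => {{[{S}SS]}} => {{[{{}}SS]}} => {{[{{}}{}S]}} => {{[{{}}{}{}]}}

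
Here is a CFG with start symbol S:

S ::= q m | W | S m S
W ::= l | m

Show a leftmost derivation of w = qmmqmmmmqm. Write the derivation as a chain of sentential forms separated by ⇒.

S ⇒ SmS ⇒ SmSmS ⇒ qmmSmS ⇒ qmmSmSmS ⇒ qmmqmmSmS ⇒ qmmqmmWmS ⇒ qmmqmmmmS ⇒ qmmqmmmmqm

S ⇒ SmS   [S ::= S m S]
SmS ⇒ SmSmS   [S ::= S m S]
SmSmS ⇒ qmmSmS   [S ::= q m]
qmmSmS ⇒ qmmSmSmS   [S ::= S m S]
qmmSmSmS ⇒ qmmqmmSmS   [S ::= q m]
qmmqmmSmS ⇒ qmmqmmWmS   [S ::= W]
qmmqmmWmS ⇒ qmmqmmmmS   [W ::= m]
qmmqmmmmS ⇒ qmmqmmmmqm   [S ::= q m]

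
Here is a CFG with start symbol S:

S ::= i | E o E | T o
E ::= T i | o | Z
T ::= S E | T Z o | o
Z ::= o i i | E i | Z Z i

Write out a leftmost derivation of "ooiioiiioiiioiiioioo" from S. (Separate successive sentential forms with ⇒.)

S ⇒ EoE   [S ::= E o E]
EoE ⇒ TioE   [E ::= T i]
TioE ⇒ TZoioE   [T ::= T Z o]
TZoioE ⇒ oZoioE   [T ::= o]
oZoioE ⇒ oZZioioE   [Z ::= Z Z i]
oZZioioE ⇒ oZZiZioioE   [Z ::= Z Z i]
oZZiZioioE ⇒ oZZiZiZioioE   [Z ::= Z Z i]
oZZiZiZioioE ⇒ oEiZiZiZioioE   [Z ::= E i]
oEiZiZiZioioE ⇒ oTiiZiZiZioioE   [E ::= T i]
oTiiZiZiZioioE ⇒ ooiiZiZiZioioE   [T ::= o]
ooiiZiZiZioioE ⇒ ooiioiiiZiZioioE   [Z ::= o i i]
ooiioiiiZiZioioE ⇒ ooiioiiioiiiZioioE   [Z ::= o i i]
ooiioiiioiiiZioioE ⇒ ooiioiiioiiioiiioioE   [Z ::= o i i]
ooiioiiioiiioiiioioE ⇒ ooiioiiioiiioiiioioo   [E ::= o]

S⇒EoE⇒TioE⇒TZoioE⇒oZoioE⇒oZZioioE⇒oZZiZioioE⇒oZZiZiZioioE⇒oEiZiZiZioioE⇒oTiiZiZiZioioE⇒ooiiZiZiZioioE⇒ooiioiiiZiZioioE⇒ooiioiiioiiiZioioE⇒ooiioiiioiiioiiioioE⇒ooiioiiioiiioiiioioo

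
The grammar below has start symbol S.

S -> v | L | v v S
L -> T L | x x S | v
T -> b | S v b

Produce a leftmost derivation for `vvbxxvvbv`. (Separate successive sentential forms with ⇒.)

S ⇒ vvS ⇒ vvL ⇒ vvTL ⇒ vvbL ⇒ vvbxxS ⇒ vvbxxL ⇒ vvbxxTL ⇒ vvbxxSvbL ⇒ vvbxxvvbL ⇒ vvbxxvvbv

S ⇒ vvS   [S -> v v S]
vvS ⇒ vvL   [S -> L]
vvL ⇒ vvTL   [L -> T L]
vvTL ⇒ vvbL   [T -> b]
vvbL ⇒ vvbxxS   [L -> x x S]
vvbxxS ⇒ vvbxxL   [S -> L]
vvbxxL ⇒ vvbxxTL   [L -> T L]
vvbxxTL ⇒ vvbxxSvbL   [T -> S v b]
vvbxxSvbL ⇒ vvbxxvvbL   [S -> v]
vvbxxvvbL ⇒ vvbxxvvbv   [L -> v]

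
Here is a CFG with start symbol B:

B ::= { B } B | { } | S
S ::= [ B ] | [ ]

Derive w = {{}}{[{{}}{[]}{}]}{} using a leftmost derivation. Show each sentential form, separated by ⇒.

B ⇒ {B}B ⇒ {{}}B ⇒ {{}}{B}B ⇒ {{}}{S}B ⇒ {{}}{[B]}B ⇒ {{}}{[{B}B]}B ⇒ {{}}{[{{}}B]}B ⇒ {{}}{[{{}}{B}B]}B ⇒ {{}}{[{{}}{S}B]}B ⇒ {{}}{[{{}}{[]}B]}B ⇒ {{}}{[{{}}{[]}{}]}B ⇒ {{}}{[{{}}{[]}{}]}{}

B ⇒ {B}B   [B ::= { B } B]
{B}B ⇒ {{}}B   [B ::= { }]
{{}}B ⇒ {{}}{B}B   [B ::= { B } B]
{{}}{B}B ⇒ {{}}{S}B   [B ::= S]
{{}}{S}B ⇒ {{}}{[B]}B   [S ::= [ B ]]
{{}}{[B]}B ⇒ {{}}{[{B}B]}B   [B ::= { B } B]
{{}}{[{B}B]}B ⇒ {{}}{[{{}}B]}B   [B ::= { }]
{{}}{[{{}}B]}B ⇒ {{}}{[{{}}{B}B]}B   [B ::= { B } B]
{{}}{[{{}}{B}B]}B ⇒ {{}}{[{{}}{S}B]}B   [B ::= S]
{{}}{[{{}}{S}B]}B ⇒ {{}}{[{{}}{[]}B]}B   [S ::= [ ]]
{{}}{[{{}}{[]}B]}B ⇒ {{}}{[{{}}{[]}{}]}B   [B ::= { }]
{{}}{[{{}}{[]}{}]}B ⇒ {{}}{[{{}}{[]}{}]}{}   [B ::= { }]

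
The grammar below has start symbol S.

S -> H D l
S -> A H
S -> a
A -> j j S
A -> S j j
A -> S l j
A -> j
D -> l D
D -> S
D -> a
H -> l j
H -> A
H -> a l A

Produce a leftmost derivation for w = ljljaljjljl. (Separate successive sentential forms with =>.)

S=>HDl=>ljDl=>ljSl=>ljAHl=>ljSjjHl=>ljHDljjHl=>ljljDljjHl=>ljljaljjHl=>ljljaljjljl

S => HDl   [S -> H D l]
HDl => ljDl   [H -> l j]
ljDl => ljSl   [D -> S]
ljSl => ljAHl   [S -> A H]
ljAHl => ljSjjHl   [A -> S j j]
ljSjjHl => ljHDljjHl   [S -> H D l]
ljHDljjHl => ljljDljjHl   [H -> l j]
ljljDljjHl => ljljaljjHl   [D -> a]
ljljaljjHl => ljljaljjljl   [H -> l j]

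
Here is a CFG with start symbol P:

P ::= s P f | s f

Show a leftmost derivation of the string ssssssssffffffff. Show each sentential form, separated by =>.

P => sPf => ssPff => sssPfff => ssssPffff => sssssPfffff => ssssssPffffff => sssssssPfffffff => ssssssssffffffff

P => sPf   [P ::= s P f]
sPf => ssPff   [P ::= s P f]
ssPff => sssPfff   [P ::= s P f]
sssPfff => ssssPffff   [P ::= s P f]
ssssPffff => sssssPfffff   [P ::= s P f]
sssssPfffff => ssssssPffffff   [P ::= s P f]
ssssssPffffff => sssssssPfffffff   [P ::= s P f]
sssssssPfffffff => ssssssssffffffff   [P ::= s f]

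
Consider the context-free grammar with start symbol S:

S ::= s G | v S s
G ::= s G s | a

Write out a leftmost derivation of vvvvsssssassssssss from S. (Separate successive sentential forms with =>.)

S => vSs => vvSss => vvvSsss => vvvvSssss => vvvvsGssss => vvvvssGsssss => vvvvsssGssssss => vvvvssssGsssssss => vvvvsssssGssssssss => vvvvsssssassssssss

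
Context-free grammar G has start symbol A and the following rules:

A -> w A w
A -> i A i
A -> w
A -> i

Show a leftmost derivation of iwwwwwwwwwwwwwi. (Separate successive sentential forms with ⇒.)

A ⇒ iAi ⇒ iwAwi ⇒ iwwAwwi ⇒ iwwwAwwwi ⇒ iwwwwAwwwwi ⇒ iwwwwwAwwwwwi ⇒ iwwwwwwAwwwwwwi ⇒ iwwwwwwwwwwwwwi

A ⇒ iAi   [A -> i A i]
iAi ⇒ iwAwi   [A -> w A w]
iwAwi ⇒ iwwAwwi   [A -> w A w]
iwwAwwi ⇒ iwwwAwwwi   [A -> w A w]
iwwwAwwwi ⇒ iwwwwAwwwwi   [A -> w A w]
iwwwwAwwwwi ⇒ iwwwwwAwwwwwi   [A -> w A w]
iwwwwwAwwwwwi ⇒ iwwwwwwAwwwwwwi   [A -> w A w]
iwwwwwwAwwwwwwi ⇒ iwwwwwwwwwwwwwi   [A -> w]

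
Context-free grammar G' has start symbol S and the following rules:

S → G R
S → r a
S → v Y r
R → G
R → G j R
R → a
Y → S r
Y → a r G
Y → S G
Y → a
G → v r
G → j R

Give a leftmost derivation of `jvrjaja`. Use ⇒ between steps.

S ⇒ GR ⇒ jRR ⇒ jGR ⇒ jvrR ⇒ jvrGjR ⇒ jvrjRjR ⇒ jvrjajR ⇒ jvrjaja

S ⇒ GR   [S → G R]
GR ⇒ jRR   [G → j R]
jRR ⇒ jGR   [R → G]
jGR ⇒ jvrR   [G → v r]
jvrR ⇒ jvrGjR   [R → G j R]
jvrGjR ⇒ jvrjRjR   [G → j R]
jvrjRjR ⇒ jvrjajR   [R → a]
jvrjajR ⇒ jvrjaja   [R → a]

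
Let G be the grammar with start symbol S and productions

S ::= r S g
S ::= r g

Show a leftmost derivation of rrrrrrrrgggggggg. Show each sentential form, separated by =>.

S => rSg => rrSgg => rrrSggg => rrrrSgggg => rrrrrSggggg => rrrrrrSgggggg => rrrrrrrSggggggg => rrrrrrrrgggggggg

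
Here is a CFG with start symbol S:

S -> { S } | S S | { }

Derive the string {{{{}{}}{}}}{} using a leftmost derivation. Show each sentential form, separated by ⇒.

S⇒SS⇒{S}S⇒{{S}}S⇒{{SS}}S⇒{{{S}S}}S⇒{{{SS}S}}S⇒{{{{}S}S}}S⇒{{{{}{}}S}}S⇒{{{{}{}}{}}}S⇒{{{{}{}}{}}}{}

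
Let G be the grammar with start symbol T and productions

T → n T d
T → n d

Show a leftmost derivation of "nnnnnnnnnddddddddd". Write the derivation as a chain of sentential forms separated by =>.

T => nTd => nnTdd => nnnTddd => nnnnTdddd => nnnnnTddddd => nnnnnnTdddddd => nnnnnnnTddddddd => nnnnnnnnTdddddddd => nnnnnnnnnddddddddd

T => nTd   [T → n T d]
nTd => nnTdd   [T → n T d]
nnTdd => nnnTddd   [T → n T d]
nnnTddd => nnnnTdddd   [T → n T d]
nnnnTdddd => nnnnnTddddd   [T → n T d]
nnnnnTddddd => nnnnnnTdddddd   [T → n T d]
nnnnnnTdddddd => nnnnnnnTddddddd   [T → n T d]
nnnnnnnTddddddd => nnnnnnnnTdddddddd   [T → n T d]
nnnnnnnnTdddddddd => nnnnnnnnnddddddddd   [T → n d]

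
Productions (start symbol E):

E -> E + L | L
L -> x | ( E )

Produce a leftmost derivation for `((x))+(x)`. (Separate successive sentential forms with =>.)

E => E+L => L+L => (E)+L => (L)+L => ((E))+L => ((L))+L => ((x))+L => ((x))+(E) => ((x))+(L) => ((x))+(x)

E => E+L   [E -> E + L]
E+L => L+L   [E -> L]
L+L => (E)+L   [L -> ( E )]
(E)+L => (L)+L   [E -> L]
(L)+L => ((E))+L   [L -> ( E )]
((E))+L => ((L))+L   [E -> L]
((L))+L => ((x))+L   [L -> x]
((x))+L => ((x))+(E)   [L -> ( E )]
((x))+(E) => ((x))+(L)   [E -> L]
((x))+(L) => ((x))+(x)   [L -> x]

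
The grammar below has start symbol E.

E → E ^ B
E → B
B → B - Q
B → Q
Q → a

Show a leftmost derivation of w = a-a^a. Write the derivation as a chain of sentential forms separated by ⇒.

E ⇒ E^B ⇒ B^B ⇒ B-Q^B ⇒ Q-Q^B ⇒ a-Q^B ⇒ a-a^B ⇒ a-a^Q ⇒ a-a^a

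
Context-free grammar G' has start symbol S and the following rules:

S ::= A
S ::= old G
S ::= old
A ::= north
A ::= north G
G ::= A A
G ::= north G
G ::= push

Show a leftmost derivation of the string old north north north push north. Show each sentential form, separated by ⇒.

S ⇒ old G   [S ::= old G]
old G ⇒ old north G   [G ::= north G]
old north G ⇒ old north north G   [G ::= north G]
old north north G ⇒ old north north A A   [G ::= A A]
old north north A A ⇒ old north north north G A   [A ::= north G]
old north north north G A ⇒ old north north north push A   [G ::= push]
old north north north push A ⇒ old north north north push north   [A ::= north]

S ⇒ old G ⇒ old north G ⇒ old north north G ⇒ old north north A A ⇒ old north north north G A ⇒ old north north north push A ⇒ old north north north push north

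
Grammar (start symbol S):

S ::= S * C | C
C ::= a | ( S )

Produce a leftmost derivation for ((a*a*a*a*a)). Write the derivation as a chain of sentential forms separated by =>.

S => C => (S) => (C) => ((S)) => ((S*C)) => ((S*C*C)) => ((S*C*C*C)) => ((S*C*C*C*C)) => ((C*C*C*C*C)) => ((a*C*C*C*C)) => ((a*a*C*C*C)) => ((a*a*a*C*C)) => ((a*a*a*a*C)) => ((a*a*a*a*a))

S => C   [S ::= C]
C => (S)   [C ::= ( S )]
(S) => (C)   [S ::= C]
(C) => ((S))   [C ::= ( S )]
((S)) => ((S*C))   [S ::= S * C]
((S*C)) => ((S*C*C))   [S ::= S * C]
((S*C*C)) => ((S*C*C*C))   [S ::= S * C]
((S*C*C*C)) => ((S*C*C*C*C))   [S ::= S * C]
((S*C*C*C*C)) => ((C*C*C*C*C))   [S ::= C]
((C*C*C*C*C)) => ((a*C*C*C*C))   [C ::= a]
((a*C*C*C*C)) => ((a*a*C*C*C))   [C ::= a]
((a*a*C*C*C)) => ((a*a*a*C*C))   [C ::= a]
((a*a*a*C*C)) => ((a*a*a*a*C))   [C ::= a]
((a*a*a*a*C)) => ((a*a*a*a*a))   [C ::= a]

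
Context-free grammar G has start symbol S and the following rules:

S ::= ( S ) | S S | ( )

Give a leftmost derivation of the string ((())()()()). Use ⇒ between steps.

S ⇒ (S) ⇒ (SS) ⇒ ((S)S) ⇒ ((())S) ⇒ ((())SS) ⇒ ((())SSS) ⇒ ((())()SS) ⇒ ((())()()S) ⇒ ((())()()())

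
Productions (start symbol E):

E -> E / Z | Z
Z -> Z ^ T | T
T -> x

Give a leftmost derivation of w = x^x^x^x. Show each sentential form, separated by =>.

E => Z => Z^T => Z^T^T => Z^T^T^T => T^T^T^T => x^T^T^T => x^x^T^T => x^x^x^T => x^x^x^x

E => Z   [E -> Z]
Z => Z^T   [Z -> Z ^ T]
Z^T => Z^T^T   [Z -> Z ^ T]
Z^T^T => Z^T^T^T   [Z -> Z ^ T]
Z^T^T^T => T^T^T^T   [Z -> T]
T^T^T^T => x^T^T^T   [T -> x]
x^T^T^T => x^x^T^T   [T -> x]
x^x^T^T => x^x^x^T   [T -> x]
x^x^x^T => x^x^x^x   [T -> x]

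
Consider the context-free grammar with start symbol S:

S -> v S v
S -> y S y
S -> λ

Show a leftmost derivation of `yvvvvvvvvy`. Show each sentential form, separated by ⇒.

S ⇒ ySy   [S -> y S y]
ySy ⇒ yvSvy   [S -> v S v]
yvSvy ⇒ yvvSvvy   [S -> v S v]
yvvSvvy ⇒ yvvvSvvvy   [S -> v S v]
yvvvSvvvy ⇒ yvvvvSvvvvy   [S -> v S v]
yvvvvSvvvvy ⇒ yvvvvvvvvy   [S -> λ]

S ⇒ ySy ⇒ yvSvy ⇒ yvvSvvy ⇒ yvvvSvvvy ⇒ yvvvvSvvvvy ⇒ yvvvvvvvvy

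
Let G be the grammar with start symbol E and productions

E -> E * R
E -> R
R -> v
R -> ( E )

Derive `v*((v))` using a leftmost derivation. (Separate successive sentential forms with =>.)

E => E*R => R*R => v*R => v*(E) => v*(R) => v*((E)) => v*((R)) => v*((v))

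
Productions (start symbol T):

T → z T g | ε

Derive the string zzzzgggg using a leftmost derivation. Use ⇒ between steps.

T⇒zTg⇒zzTgg⇒zzzTggg⇒zzzzTgggg⇒zzzzgggg

T ⇒ zTg   [T → z T g]
zTg ⇒ zzTgg   [T → z T g]
zzTgg ⇒ zzzTggg   [T → z T g]
zzzTggg ⇒ zzzzTgggg   [T → z T g]
zzzzTgggg ⇒ zzzzgggg   [T → ε]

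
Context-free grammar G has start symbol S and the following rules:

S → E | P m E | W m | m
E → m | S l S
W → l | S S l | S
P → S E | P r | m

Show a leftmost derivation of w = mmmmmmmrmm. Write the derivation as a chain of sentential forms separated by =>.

S => PmE => PrmE => SErmE => PmEErmE => SEmEErmE => PmEEmEErmE => mmEEmEErmE => mmmEmEErmE => mmmmmEErmE => mmmmmmErmE => mmmmmmmrmE => mmmmmmmrmm

S => PmE   [S → P m E]
PmE => PrmE   [P → P r]
PrmE => SErmE   [P → S E]
SErmE => PmEErmE   [S → P m E]
PmEErmE => SEmEErmE   [P → S E]
SEmEErmE => PmEEmEErmE   [S → P m E]
PmEEmEErmE => mmEEmEErmE   [P → m]
mmEEmEErmE => mmmEmEErmE   [E → m]
mmmEmEErmE => mmmmmEErmE   [E → m]
mmmmmEErmE => mmmmmmErmE   [E → m]
mmmmmmErmE => mmmmmmmrmE   [E → m]
mmmmmmmrmE => mmmmmmmrmm   [E → m]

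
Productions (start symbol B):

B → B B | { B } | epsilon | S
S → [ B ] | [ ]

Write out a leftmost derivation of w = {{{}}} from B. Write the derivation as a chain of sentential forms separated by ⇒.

B ⇒ BB ⇒ BBB ⇒ BBBB ⇒ {B}BBB ⇒ {{B}}BBB ⇒ {{BB}}BBB ⇒ {{{B}B}}BBB ⇒ {{{}B}}BBB ⇒ {{{}}}BBB ⇒ {{{}}}BB ⇒ {{{}}}B ⇒ {{{}}}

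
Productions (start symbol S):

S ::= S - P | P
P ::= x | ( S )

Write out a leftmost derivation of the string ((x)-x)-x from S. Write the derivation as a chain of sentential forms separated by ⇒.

S ⇒ S-P   [S ::= S - P]
S-P ⇒ P-P   [S ::= P]
P-P ⇒ (S)-P   [P ::= ( S )]
(S)-P ⇒ (S-P)-P   [S ::= S - P]
(S-P)-P ⇒ (P-P)-P   [S ::= P]
(P-P)-P ⇒ ((S)-P)-P   [P ::= ( S )]
((S)-P)-P ⇒ ((P)-P)-P   [S ::= P]
((P)-P)-P ⇒ ((x)-P)-P   [P ::= x]
((x)-P)-P ⇒ ((x)-x)-P   [P ::= x]
((x)-x)-P ⇒ ((x)-x)-x   [P ::= x]

S⇒S-P⇒P-P⇒(S)-P⇒(S-P)-P⇒(P-P)-P⇒((S)-P)-P⇒((P)-P)-P⇒((x)-P)-P⇒((x)-x)-P⇒((x)-x)-x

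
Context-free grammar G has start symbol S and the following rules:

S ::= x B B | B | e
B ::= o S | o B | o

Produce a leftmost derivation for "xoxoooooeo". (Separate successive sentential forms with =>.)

S=>xBB=>xoSB=>xoxBBB=>xoxoBBB=>xoxooBBB=>xoxoooBBB=>xoxooooBB=>xoxoooooSB=>xoxoooooeB=>xoxoooooeo

S => xBB   [S ::= x B B]
xBB => xoSB   [B ::= o S]
xoSB => xoxBBB   [S ::= x B B]
xoxBBB => xoxoBBB   [B ::= o B]
xoxoBBB => xoxooBBB   [B ::= o B]
xoxooBBB => xoxoooBBB   [B ::= o B]
xoxoooBBB => xoxooooBB   [B ::= o]
xoxooooBB => xoxoooooSB   [B ::= o S]
xoxoooooSB => xoxoooooeB   [S ::= e]
xoxoooooeB => xoxoooooeo   [B ::= o]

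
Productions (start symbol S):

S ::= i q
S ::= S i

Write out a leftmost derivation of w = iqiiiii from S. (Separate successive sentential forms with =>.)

S => Si   [S ::= S i]
Si => Sii   [S ::= S i]
Sii => Siii   [S ::= S i]
Siii => Siiii   [S ::= S i]
Siiii => Siiiii   [S ::= S i]
Siiiii => iqiiiii   [S ::= i q]

S => Si => Sii => Siii => Siiii => Siiiii => iqiiiii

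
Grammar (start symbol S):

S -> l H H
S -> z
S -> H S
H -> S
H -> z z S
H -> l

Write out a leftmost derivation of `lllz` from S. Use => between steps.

S => lHH => llH => llS => llHS => lllS => lllz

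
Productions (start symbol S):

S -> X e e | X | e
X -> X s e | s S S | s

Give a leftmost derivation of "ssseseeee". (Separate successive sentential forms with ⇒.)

S ⇒ X ⇒ sSS ⇒ sXeeS ⇒ sXseeeS ⇒ ssSSseeeS ⇒ ssXSseeeS ⇒ sssSseeeS ⇒ ssseseeeS ⇒ ssseseeee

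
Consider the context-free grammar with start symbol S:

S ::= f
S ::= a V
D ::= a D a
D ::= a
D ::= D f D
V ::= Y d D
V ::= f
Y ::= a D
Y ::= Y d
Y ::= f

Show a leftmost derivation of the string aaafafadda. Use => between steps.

S=>aV=>aYdD=>aYddD=>aaDddD=>aaDfDddD=>aaDfDfDddD=>aaafDfDddD=>aaafafDddD=>aaafafaddD=>aaafafadda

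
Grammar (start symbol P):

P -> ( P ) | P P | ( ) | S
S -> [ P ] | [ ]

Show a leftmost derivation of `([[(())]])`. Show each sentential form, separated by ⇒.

P ⇒ (P) ⇒ (S) ⇒ ([P]) ⇒ ([S]) ⇒ ([[P]]) ⇒ ([[(P)]]) ⇒ ([[(())]])

P ⇒ (P)   [P -> ( P )]
(P) ⇒ (S)   [P -> S]
(S) ⇒ ([P])   [S -> [ P ]]
([P]) ⇒ ([S])   [P -> S]
([S]) ⇒ ([[P]])   [S -> [ P ]]
([[P]]) ⇒ ([[(P)]])   [P -> ( P )]
([[(P)]]) ⇒ ([[(())]])   [P -> ( )]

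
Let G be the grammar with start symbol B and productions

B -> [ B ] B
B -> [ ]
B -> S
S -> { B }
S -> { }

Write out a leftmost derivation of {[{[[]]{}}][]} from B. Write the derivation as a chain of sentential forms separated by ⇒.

B ⇒ S   [B -> S]
S ⇒ {B}   [S -> { B }]
{B} ⇒ {[B]B}   [B -> [ B ] B]
{[B]B} ⇒ {[S]B}   [B -> S]
{[S]B} ⇒ {[{B}]B}   [S -> { B }]
{[{B}]B} ⇒ {[{[B]B}]B}   [B -> [ B ] B]
{[{[B]B}]B} ⇒ {[{[[]]B}]B}   [B -> [ ]]
{[{[[]]B}]B} ⇒ {[{[[]]S}]B}   [B -> S]
{[{[[]]S}]B} ⇒ {[{[[]]{}}]B}   [S -> { }]
{[{[[]]{}}]B} ⇒ {[{[[]]{}}][]}   [B -> [ ]]

B ⇒ S ⇒ {B} ⇒ {[B]B} ⇒ {[S]B} ⇒ {[{B}]B} ⇒ {[{[B]B}]B} ⇒ {[{[[]]B}]B} ⇒ {[{[[]]S}]B} ⇒ {[{[[]]{}}]B} ⇒ {[{[[]]{}}][]}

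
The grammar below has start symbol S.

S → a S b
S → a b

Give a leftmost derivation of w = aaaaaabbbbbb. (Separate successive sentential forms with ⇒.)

S ⇒ aSb   [S → a S b]
aSb ⇒ aaSbb   [S → a S b]
aaSbb ⇒ aaaSbbb   [S → a S b]
aaaSbbb ⇒ aaaaSbbbb   [S → a S b]
aaaaSbbbb ⇒ aaaaaSbbbbb   [S → a S b]
aaaaaSbbbbb ⇒ aaaaaabbbbbb   [S → a b]

S ⇒ aSb ⇒ aaSbb ⇒ aaaSbbb ⇒ aaaaSbbbb ⇒ aaaaaSbbbbb ⇒ aaaaaabbbbbb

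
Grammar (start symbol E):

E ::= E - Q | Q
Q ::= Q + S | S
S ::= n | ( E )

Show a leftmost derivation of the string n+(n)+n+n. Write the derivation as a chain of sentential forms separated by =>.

E => Q => Q+S => Q+S+S => Q+S+S+S => S+S+S+S => n+S+S+S => n+(E)+S+S => n+(Q)+S+S => n+(S)+S+S => n+(n)+S+S => n+(n)+n+S => n+(n)+n+n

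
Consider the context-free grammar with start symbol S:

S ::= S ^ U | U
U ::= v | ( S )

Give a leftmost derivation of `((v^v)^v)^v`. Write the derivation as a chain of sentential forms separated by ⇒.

S ⇒ S^U ⇒ U^U ⇒ (S)^U ⇒ (S^U)^U ⇒ (U^U)^U ⇒ ((S)^U)^U ⇒ ((S^U)^U)^U ⇒ ((U^U)^U)^U ⇒ ((v^U)^U)^U ⇒ ((v^v)^U)^U ⇒ ((v^v)^v)^U ⇒ ((v^v)^v)^v

S ⇒ S^U   [S ::= S ^ U]
S^U ⇒ U^U   [S ::= U]
U^U ⇒ (S)^U   [U ::= ( S )]
(S)^U ⇒ (S^U)^U   [S ::= S ^ U]
(S^U)^U ⇒ (U^U)^U   [S ::= U]
(U^U)^U ⇒ ((S)^U)^U   [U ::= ( S )]
((S)^U)^U ⇒ ((S^U)^U)^U   [S ::= S ^ U]
((S^U)^U)^U ⇒ ((U^U)^U)^U   [S ::= U]
((U^U)^U)^U ⇒ ((v^U)^U)^U   [U ::= v]
((v^U)^U)^U ⇒ ((v^v)^U)^U   [U ::= v]
((v^v)^U)^U ⇒ ((v^v)^v)^U   [U ::= v]
((v^v)^v)^U ⇒ ((v^v)^v)^v   [U ::= v]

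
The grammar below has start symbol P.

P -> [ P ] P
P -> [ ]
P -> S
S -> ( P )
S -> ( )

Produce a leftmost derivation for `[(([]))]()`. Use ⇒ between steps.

P ⇒ [P]P   [P -> [ P ] P]
[P]P ⇒ [S]P   [P -> S]
[S]P ⇒ [(P)]P   [S -> ( P )]
[(P)]P ⇒ [(S)]P   [P -> S]
[(S)]P ⇒ [((P))]P   [S -> ( P )]
[((P))]P ⇒ [(([]))]P   [P -> [ ]]
[(([]))]P ⇒ [(([]))]S   [P -> S]
[(([]))]S ⇒ [(([]))]()   [S -> ( )]

P ⇒ [P]P ⇒ [S]P ⇒ [(P)]P ⇒ [(S)]P ⇒ [((P))]P ⇒ [(([]))]P ⇒ [(([]))]S ⇒ [(([]))]()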